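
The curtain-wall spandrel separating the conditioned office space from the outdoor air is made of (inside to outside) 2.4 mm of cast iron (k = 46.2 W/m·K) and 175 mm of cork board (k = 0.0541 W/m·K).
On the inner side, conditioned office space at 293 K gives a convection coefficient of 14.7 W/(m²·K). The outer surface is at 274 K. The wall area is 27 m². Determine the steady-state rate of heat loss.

Model the wall as resistances in series:
R_inner film = 1/(h_i·A) = 1/(14.7×27) = 0.00252 K/W
R_cast iron = L/(kA) = 0.0024/(46.2×27) = 1.924×10^-6 K/W
R_cork board = L/(kA) = 0.175/(0.0541×27) = 0.1198 K/W
R_total = 0.1223 K/W
Q = ΔT / R_total = 19 / 0.1223

Q ≈ 155 W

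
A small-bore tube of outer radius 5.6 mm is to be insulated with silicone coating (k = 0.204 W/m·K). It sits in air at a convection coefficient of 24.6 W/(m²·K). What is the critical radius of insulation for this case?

r_cr ≈ 8.29 mm

For a cylinder r_cr = k/h = 0.204/24.6
r_cr = 8.29 mm; since the bare radius (5.6 mm) is below r_cr, adding a thin layer of insulation will *increase* heat loss.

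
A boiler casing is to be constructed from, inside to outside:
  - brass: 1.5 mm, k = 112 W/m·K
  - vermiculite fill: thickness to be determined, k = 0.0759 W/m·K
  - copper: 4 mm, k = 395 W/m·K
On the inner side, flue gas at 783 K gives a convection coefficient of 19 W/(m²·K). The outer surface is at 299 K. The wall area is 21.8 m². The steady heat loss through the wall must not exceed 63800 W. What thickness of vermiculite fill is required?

Model the wall as resistances in series:
R_inner film = 1/(h_i·A) = 1/(19×21.8) = 0.002414 K/W
R_brass = L/(kA) = 0.0015/(112×21.8) = 6.144×10^-7 K/W
R_copper = L/(kA) = 0.004/(395×21.8) = 4.645×10^-7 K/W
Sum of the known resistances R_other = 0.002415 K/W
Required total resistance R_tot = ΔT/Q_allow = 484/63800 = 0.007586 K/W
R_vermiculite fill = R_tot − R_other = 0.005171 K/W
L = R·k·A = 0.005171×0.0759×21.8

L ≈ 8.56 mm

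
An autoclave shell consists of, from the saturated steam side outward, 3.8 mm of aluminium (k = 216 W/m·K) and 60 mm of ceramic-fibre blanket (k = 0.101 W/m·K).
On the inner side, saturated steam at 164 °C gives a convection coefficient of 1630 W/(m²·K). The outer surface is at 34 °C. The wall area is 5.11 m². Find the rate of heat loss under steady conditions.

Q ≈ 1120 W

Series thermal resistances:
R_inner film = 1/(h_i·A) = 1/(1630×5.11) = 1.201×10^-4 K/W
R_aluminium = L/(kA) = 0.0038/(216×5.11) = 3.443×10^-6 K/W
R_ceramic-fibre blanket = L/(kA) = 0.06/(0.101×5.11) = 0.1163 K/W
R_total = 0.1164 K/W
Q = ΔT / R_total = 130 / 0.1164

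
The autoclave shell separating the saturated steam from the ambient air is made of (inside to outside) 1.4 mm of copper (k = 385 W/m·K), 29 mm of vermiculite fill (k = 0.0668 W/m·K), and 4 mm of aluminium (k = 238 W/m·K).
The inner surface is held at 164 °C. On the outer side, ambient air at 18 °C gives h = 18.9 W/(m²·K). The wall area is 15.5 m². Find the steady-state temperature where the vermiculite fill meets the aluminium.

T ≈ 33.9 °C

Using the resistance-network approach (series):
R_copper = L/(kA) = 0.0014/(385×15.5) = 2.346×10^-7 K/W
R_vermiculite fill = L/(kA) = 0.029/(0.0668×15.5) = 0.02801 K/W
R_aluminium = L/(kA) = 0.004/(238×15.5) = 1.084×10^-6 K/W
R_outer film = 1/(h_o·A) = 1/(18.9×15.5) = 0.003414 K/W
R_total = 0.03142 K/W;  Q = ΔT/R_total = 146/0.03142 = 4646 W
T_interface = T_inner − Q·ΣR(inner→interface) = 164 − 4650×0.02801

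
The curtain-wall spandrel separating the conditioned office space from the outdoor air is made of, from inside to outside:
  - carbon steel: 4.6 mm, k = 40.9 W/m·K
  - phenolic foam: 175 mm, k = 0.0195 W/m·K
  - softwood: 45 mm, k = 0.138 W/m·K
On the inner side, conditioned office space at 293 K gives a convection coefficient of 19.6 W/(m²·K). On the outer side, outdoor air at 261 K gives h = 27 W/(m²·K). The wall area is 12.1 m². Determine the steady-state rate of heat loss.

Q ≈ 41.2 W

Treating each layer as a thermal resistance in series:
R_inner film = 1/(h_i·A) = 1/(19.6×12.1) = 0.004217 K/W
R_carbon steel = L/(kA) = 0.0046/(40.9×12.1) = 9.295×10^-6 K/W
R_phenolic foam = L/(kA) = 0.175/(0.0195×12.1) = 0.7417 K/W
R_softwood = L/(kA) = 0.045/(0.138×12.1) = 0.02695 K/W
R_outer film = 1/(h_o·A) = 1/(27×12.1) = 0.003061 K/W
R_total = 0.7759 K/W
Q = ΔT / R_total = 32 / 0.7759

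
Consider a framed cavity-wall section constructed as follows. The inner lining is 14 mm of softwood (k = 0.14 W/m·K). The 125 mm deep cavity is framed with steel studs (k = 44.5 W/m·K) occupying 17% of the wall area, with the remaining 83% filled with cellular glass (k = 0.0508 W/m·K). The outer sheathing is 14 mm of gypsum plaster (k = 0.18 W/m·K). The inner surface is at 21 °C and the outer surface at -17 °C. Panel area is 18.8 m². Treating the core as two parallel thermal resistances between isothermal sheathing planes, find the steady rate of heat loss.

Sheathing layers in series; stud and cavity paths in parallel between them.
R_inner = 0.014/(0.14×18.8) = 0.005319 K/W
R_stud  = 0.125/(44.5×0.17×18.8) = 8.789×10^-4 K/W
R_cav   = 0.125/(0.0508×0.83×18.8) = 0.1577 K/W
1/R_core = 1/R_stud + 1/R_cav → R_core = 8.74×10^-4 K/W
R_outer = 0.014/(0.18×18.8) = 0.004137 K/W
R_total = 0.01033 K/W
Q = ΔT/R_total = 38/0.01033

Q ≈ 3680 W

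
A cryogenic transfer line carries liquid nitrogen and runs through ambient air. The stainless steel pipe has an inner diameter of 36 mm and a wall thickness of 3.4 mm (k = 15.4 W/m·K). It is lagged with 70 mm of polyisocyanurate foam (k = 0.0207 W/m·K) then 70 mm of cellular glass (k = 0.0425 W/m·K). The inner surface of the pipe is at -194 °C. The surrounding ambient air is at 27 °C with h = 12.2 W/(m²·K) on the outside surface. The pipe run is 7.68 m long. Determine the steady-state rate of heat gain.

Per-layer cylindrical resistances, series-summed:
R_stainless steel pipe wall = ln(21.4/18)/(2π×15.4×7.68) = 2.328×10^-4 K/W
R_polyisocyanurate foam = ln(91.4/21.4)/(2π×0.0207×7.68) = 1.453 K/W
R_cellular glass = ln(161.4/91.4)/(2π×0.0425×7.68) = 0.2773 K/W
R_outer film = 1/(h_o·2πr_oL) = 1/(12.2×2π×0.1614×7.68) = 0.01052 K/W
R_total = 1.742 K/W
Q = ΔT/R_total = 221/1.742

Q ≈ 127 W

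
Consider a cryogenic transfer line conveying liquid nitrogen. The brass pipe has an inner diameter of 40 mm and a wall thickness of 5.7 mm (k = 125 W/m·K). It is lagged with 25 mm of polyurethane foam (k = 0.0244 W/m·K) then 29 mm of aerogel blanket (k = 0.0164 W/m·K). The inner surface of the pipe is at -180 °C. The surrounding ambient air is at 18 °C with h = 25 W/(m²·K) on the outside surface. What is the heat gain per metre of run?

For a radial system each layer contributes R = ln(r_out/r_in)/(2πkL); films add R = 1/(hA).
R_brass pipe wall = ln(25.7/20)/(2π×125×1) = 3.193×10^-4 K/W
R_polyurethane foam = ln(50.7/25.7)/(2π×0.0244×1) = 4.432 K/W
R_aerogel blanket = ln(79.7/50.7)/(2π×0.0164×1) = 4.39 K/W
R_outer film = 1/(h_o·2πr_oL) = 1/(25×2π×0.0797×1) = 0.07988 K/W
R_total = 8.902 K/W
Q = ΔT/R_total = 198/8.902

q′ ≈ 22.2 W/m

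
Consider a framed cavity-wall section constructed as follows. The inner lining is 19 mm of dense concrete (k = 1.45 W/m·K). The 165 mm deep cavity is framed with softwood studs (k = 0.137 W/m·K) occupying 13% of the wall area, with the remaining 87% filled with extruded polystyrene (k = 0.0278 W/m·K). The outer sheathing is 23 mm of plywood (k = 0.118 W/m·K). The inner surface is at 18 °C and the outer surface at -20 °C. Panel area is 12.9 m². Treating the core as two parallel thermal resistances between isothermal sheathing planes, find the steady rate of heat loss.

Sheathing layers in series; stud and cavity paths in parallel between them.
R_inner = 0.019/(1.45×12.9) = 0.001016 K/W
R_stud  = 0.165/(0.137×0.13×12.9) = 0.7182 K/W
R_cav   = 0.165/(0.0278×0.87×12.9) = 0.5288 K/W
1/R_core = 1/R_stud + 1/R_cav → R_core = 0.3046 K/W
R_outer = 0.023/(0.118×12.9) = 0.01511 K/W
R_total = 0.3207 K/W
Q = ΔT/R_total = 38/0.3207

Q ≈ 118 W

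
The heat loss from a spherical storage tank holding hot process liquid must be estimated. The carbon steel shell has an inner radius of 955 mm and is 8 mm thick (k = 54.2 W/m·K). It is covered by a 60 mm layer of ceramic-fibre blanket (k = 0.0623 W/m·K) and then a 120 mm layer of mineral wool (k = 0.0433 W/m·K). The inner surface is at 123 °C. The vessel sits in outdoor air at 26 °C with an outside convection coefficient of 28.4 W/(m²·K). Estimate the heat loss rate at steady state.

Q ≈ 361 W

Radial (spherical) resistances in series:
R_carbon steel shell = (1/0.955 − 1/0.963)/(4π×54.2) = 1.277×10^-5 K/W
R_ceramic-fibre blanket = (1/0.963 − 1/1.023)/(4π×0.0623) = 0.07779 K/W
R_mineral wool = (1/1.023 − 1/1.143)/(4π×0.0433) = 0.1886 K/W
R_outer film = 1/(h·4πr_o²) = 1/(28.4×4π×1.143²) = 0.002145 K/W
R_total = 0.2686 K/W
Q = ΔT/R_total = 97/0.2686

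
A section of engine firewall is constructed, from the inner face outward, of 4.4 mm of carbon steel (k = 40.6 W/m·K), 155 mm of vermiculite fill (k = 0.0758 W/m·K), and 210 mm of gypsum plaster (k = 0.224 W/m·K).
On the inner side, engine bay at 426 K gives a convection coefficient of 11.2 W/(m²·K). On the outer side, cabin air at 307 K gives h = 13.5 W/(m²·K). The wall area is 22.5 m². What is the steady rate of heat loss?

Thermal resistances in series:
R_inner film = 1/(h_i·A) = 1/(11.2×22.5) = 0.003968 K/W
R_carbon steel = L/(kA) = 0.0044/(40.6×22.5) = 4.817×10^-6 K/W
R_vermiculite fill = L/(kA) = 0.155/(0.0758×22.5) = 0.09088 K/W
R_gypsum plaster = L/(kA) = 0.21/(0.224×22.5) = 0.04167 K/W
R_outer film = 1/(h_o·A) = 1/(13.5×22.5) = 0.003292 K/W
R_total = 0.1398 K/W
Q = ΔT / R_total = 119 / 0.1398

Q ≈ 851 W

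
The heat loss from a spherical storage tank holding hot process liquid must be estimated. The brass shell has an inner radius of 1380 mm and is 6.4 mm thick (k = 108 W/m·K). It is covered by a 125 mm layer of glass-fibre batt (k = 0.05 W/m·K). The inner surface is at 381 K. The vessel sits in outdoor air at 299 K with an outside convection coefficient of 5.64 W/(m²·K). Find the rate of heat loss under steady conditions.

Each spherical layer contributes R = (1/r_i − 1/r_o)/(4πk):
R_brass shell = (1/1.38 − 1/1.3864)/(4π×108) = 2.465×10^-6 K/W
R_glass-fibre batt = (1/1.3864 − 1/1.5114)/(4π×0.05) = 0.09494 K/W
R_outer film = 1/(h·4πr_o²) = 1/(5.64×4π×1.5114²) = 0.006177 K/W
R_total = 0.1011 K/W
Q = ΔT/R_total = 82/0.1011

Q ≈ 811 W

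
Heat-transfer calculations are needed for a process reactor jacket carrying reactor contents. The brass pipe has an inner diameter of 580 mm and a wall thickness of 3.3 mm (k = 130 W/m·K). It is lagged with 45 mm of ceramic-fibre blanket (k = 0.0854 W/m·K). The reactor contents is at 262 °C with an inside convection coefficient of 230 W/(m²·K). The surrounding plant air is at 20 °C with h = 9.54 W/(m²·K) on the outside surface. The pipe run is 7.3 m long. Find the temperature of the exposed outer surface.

T ≈ 57.6 °C

Per-layer cylindrical resistances, series-summed:
R_inner film = 1/(h_i·2πr₁L) = 1/(230×2π×0.29×7.3) = 3.269×10^-4 K/W
R_brass pipe wall = ln(293.3/290)/(2π×130×7.3) = 1.898×10^-6 K/W
R_ceramic-fibre blanket = ln(338.3/293.3)/(2π×0.0854×7.3) = 0.03644 K/W
R_outer film = 1/(h_o·2πr_oL) = 1/(9.54×2π×0.3383×7.3) = 0.006755 K/W
R_total = 0.04352 K/W
Q = ΔT/R_total = 242/0.04352
Q = 5560 W
T_interface = T_inner − Q·ΣR(inner→interface) = 262 − 5560×0.03677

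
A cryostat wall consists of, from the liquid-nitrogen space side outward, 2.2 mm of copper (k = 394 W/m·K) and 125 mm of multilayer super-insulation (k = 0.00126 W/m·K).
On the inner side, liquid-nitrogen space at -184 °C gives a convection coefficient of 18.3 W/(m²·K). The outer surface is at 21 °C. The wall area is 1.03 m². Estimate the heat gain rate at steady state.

Q ≈ 2.13 W

Series thermal resistances:
R_inner film = 1/(h_i·A) = 1/(18.3×1.03) = 0.05305 K/W
R_copper = L/(kA) = 0.0022/(394×1.03) = 5.421×10^-6 K/W
R_multilayer super-insulation = L/(kA) = 0.125/(0.00126×1.03) = 96.32 K/W
R_total = 96.37 K/W
Q = ΔT / R_total = 205 / 96.37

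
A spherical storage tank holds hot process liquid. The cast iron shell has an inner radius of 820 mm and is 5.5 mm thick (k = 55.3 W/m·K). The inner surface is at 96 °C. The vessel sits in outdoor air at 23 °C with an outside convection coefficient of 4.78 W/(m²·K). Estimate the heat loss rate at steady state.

Q ≈ 2990 W

Each spherical layer contributes R = (1/r_i − 1/r_o)/(4πk):
R_cast iron shell = (1/0.82 − 1/0.8255)/(4π×55.3) = 1.169×10^-5 K/W
R_outer film = 1/(h·4πr_o²) = 1/(4.78×4π×0.8255²) = 0.02443 K/W
R_total = 0.02444 K/W
Q = ΔT/R_total = 73/0.02444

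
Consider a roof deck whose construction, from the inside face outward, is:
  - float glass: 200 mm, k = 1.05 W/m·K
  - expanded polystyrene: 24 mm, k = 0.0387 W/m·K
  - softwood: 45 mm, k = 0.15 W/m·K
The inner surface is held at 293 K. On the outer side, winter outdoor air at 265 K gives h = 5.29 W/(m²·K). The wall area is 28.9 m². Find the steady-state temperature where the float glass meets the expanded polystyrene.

T ≈ 289 K

Model the wall as resistances in series:
R_float glass = L/(kA) = 0.2/(1.05×28.9) = 0.006591 K/W
R_expanded polystyrene = L/(kA) = 0.024/(0.0387×28.9) = 0.02146 K/W
R_softwood = L/(kA) = 0.045/(0.15×28.9) = 0.01038 K/W
R_outer film = 1/(h_o·A) = 1/(5.29×28.9) = 0.006541 K/W
R_total = 0.04497 K/W;  Q = ΔT/R_total = 28/0.04497 = 622.6 W
T_interface = T_inner − Q·ΣR(inner→interface) = 293 − 623×0.006591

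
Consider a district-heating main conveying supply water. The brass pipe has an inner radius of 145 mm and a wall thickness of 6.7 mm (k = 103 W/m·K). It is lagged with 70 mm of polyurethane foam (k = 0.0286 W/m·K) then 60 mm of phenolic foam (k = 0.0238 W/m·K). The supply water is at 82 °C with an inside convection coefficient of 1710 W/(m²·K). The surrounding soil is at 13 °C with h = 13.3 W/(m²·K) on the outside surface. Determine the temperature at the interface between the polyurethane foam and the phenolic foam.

For a radial system each layer contributes R = ln(r_out/r_in)/(2πkL); films add R = 1/(hA).
R_inner film = 1/(h_i·2πr₁L) = 1/(1710×2π×0.145×1) = 6.419×10^-4 K/W
R_brass pipe wall = ln(151.7/145)/(2π×103×1) = 6.98×10^-5 K/W
R_polyurethane foam = ln(221.7/151.7)/(2π×0.0286×1) = 2.111 K/W
R_phenolic foam = ln(281.7/221.7)/(2π×0.0238×1) = 1.602 K/W
R_outer film = 1/(h_o·2πr_oL) = 1/(13.3×2π×0.2817×1) = 0.04248 K/W
R_total = 3.756 K/W
Q = ΔT/R_total = 69/3.756
Q = 18.4 W/m
T_interface = T_inner − Q·ΣR(inner→interface) = 82 − 18.4×2.112

T ≈ 43.2 °C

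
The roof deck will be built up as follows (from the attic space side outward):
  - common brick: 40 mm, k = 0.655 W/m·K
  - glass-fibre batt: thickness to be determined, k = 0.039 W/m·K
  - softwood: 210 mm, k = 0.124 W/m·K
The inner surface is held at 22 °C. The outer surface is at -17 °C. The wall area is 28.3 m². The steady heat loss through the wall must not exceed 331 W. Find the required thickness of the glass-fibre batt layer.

L ≈ 61.6 mm

Series thermal resistances:
R_common brick = L/(kA) = 0.04/(0.655×28.3) = 0.002158 K/W
R_softwood = L/(kA) = 0.21/(0.124×28.3) = 0.05984 K/W
Sum of the known resistances R_other = 0.062 K/W
Required total resistance R_tot = ΔT/Q_allow = 39/331 = 0.1178 K/W
R_glass-fibre batt = R_tot − R_other = 0.05582 K/W
L = R·k·A = 0.05582×0.039×28.3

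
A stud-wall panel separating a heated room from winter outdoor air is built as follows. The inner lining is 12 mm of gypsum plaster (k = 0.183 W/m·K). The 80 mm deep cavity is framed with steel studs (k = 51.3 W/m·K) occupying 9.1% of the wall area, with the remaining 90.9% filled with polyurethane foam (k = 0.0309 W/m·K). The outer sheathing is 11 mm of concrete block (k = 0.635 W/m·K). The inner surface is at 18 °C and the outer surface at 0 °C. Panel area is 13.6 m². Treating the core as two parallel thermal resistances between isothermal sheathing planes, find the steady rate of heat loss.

Q ≈ 2450 W

Sheathing layers in series; stud and cavity paths in parallel between them.
R_inner = 0.012/(0.183×13.6) = 0.004822 K/W
R_stud  = 0.08/(51.3×0.091×13.6) = 0.00126 K/W
R_cav   = 0.08/(0.0309×0.909×13.6) = 0.2094 K/W
1/R_core = 1/R_stud + 1/R_cav → R_core = 0.001253 K/W
R_outer = 0.011/(0.635×13.6) = 0.001274 K/W
R_total = 0.007348 K/W
Q = ΔT/R_total = 18/0.007348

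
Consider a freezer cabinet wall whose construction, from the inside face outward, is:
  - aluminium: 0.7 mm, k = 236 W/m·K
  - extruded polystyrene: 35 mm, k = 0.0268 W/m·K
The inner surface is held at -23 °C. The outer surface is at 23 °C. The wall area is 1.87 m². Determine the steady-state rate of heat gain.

Treating each layer as a thermal resistance in series:
R_aluminium = L/(kA) = 0.0007/(236×1.87) = 1.586×10^-6 K/W
R_extruded polystyrene = L/(kA) = 0.035/(0.0268×1.87) = 0.6984 K/W
R_total = 0.6984 K/W
Q = ΔT / R_total = 46 / 0.6984

Q ≈ 65.9 W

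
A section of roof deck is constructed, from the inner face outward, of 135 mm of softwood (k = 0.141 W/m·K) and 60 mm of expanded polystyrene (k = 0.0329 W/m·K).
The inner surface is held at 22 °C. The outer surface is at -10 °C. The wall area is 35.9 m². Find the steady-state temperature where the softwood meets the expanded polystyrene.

Model the wall as resistances in series:
R_softwood = L/(kA) = 0.135/(0.141×35.9) = 0.02667 K/W
R_expanded polystyrene = L/(kA) = 0.06/(0.0329×35.9) = 0.0508 K/W
R_total = 0.07747 K/W;  Q = ΔT/R_total = 32/0.07747 = 413.1 W
T_interface = T_inner − Q·ΣR(inner→interface) = 22 − 413×0.02667

T ≈ 11 °C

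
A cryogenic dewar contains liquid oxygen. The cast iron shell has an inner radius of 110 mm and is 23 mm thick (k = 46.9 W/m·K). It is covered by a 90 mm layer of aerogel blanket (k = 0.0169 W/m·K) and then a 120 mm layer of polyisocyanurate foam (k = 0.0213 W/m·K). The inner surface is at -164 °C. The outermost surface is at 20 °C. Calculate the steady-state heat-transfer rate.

Spherical conduction: R = (1/r_in − 1/r_out)/(4πk) per layer; series-sum.
R_cast iron shell = (1/0.11 − 1/0.133)/(4π×46.9) = 0.002667 K/W
R_aerogel blanket = (1/0.133 − 1/0.223)/(4π×0.0169) = 14.29 K/W
R_polyisocyanurate foam = (1/0.223 − 1/0.343)/(4π×0.0213) = 5.861 K/W
R_total = 20.15 K/W
Q = ΔT/R_total = 184/20.15

Q ≈ 9.13 W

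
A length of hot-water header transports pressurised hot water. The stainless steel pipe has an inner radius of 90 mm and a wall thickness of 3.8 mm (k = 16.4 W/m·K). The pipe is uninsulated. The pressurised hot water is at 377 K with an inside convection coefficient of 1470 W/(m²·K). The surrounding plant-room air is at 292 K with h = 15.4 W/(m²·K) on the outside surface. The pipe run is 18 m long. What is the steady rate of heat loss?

Cylindrical conduction, so R = ln(r₂/r₁)/(2πkL) per layer, in series:
R_inner film = 1/(h_i·2πr₁L) = 1/(1470×2π×0.09×18) = 6.683×10^-5 K/W
R_stainless steel pipe wall = ln(93.8/90)/(2π×16.4×18) = 2.23×10^-5 K/W
R_outer film = 1/(h_o·2πr_oL) = 1/(15.4×2π×0.0938×18) = 0.006121 K/W
R_total = 0.00621 K/W
Q = ΔT/R_total = 85/0.00621

Q ≈ 13700 W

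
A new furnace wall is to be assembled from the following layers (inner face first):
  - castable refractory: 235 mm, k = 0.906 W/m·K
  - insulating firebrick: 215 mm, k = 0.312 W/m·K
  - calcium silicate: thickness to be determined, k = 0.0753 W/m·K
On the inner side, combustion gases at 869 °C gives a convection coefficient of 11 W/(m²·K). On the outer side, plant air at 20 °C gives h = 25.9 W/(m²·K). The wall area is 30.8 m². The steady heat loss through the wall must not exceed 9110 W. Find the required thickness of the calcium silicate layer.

L ≈ 135 mm

Treating each layer as a thermal resistance in series:
R_inner film = 1/(h_i·A) = 1/(11×30.8) = 0.002952 K/W
R_castable refractory = L/(kA) = 0.235/(0.906×30.8) = 0.008421 K/W
R_insulating firebrick = L/(kA) = 0.215/(0.312×30.8) = 0.02237 K/W
R_outer film = 1/(h_o·A) = 1/(25.9×30.8) = 0.001254 K/W
Sum of the known resistances R_other = 0.035 K/W
Required total resistance R_tot = ΔT/Q_allow = 849/9110 = 0.09319 K/W
R_calcium silicate = R_tot − R_other = 0.05819 K/W
L = R·k·A = 0.05819×0.0753×30.8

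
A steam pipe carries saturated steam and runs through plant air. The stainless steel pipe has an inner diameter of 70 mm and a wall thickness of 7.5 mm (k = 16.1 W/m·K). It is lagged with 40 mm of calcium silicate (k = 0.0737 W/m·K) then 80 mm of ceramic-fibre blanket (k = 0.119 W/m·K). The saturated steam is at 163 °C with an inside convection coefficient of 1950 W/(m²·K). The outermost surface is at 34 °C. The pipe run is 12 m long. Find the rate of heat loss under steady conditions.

For a radial system each layer contributes R = ln(r_out/r_in)/(2πkL); films add R = 1/(hA).
R_inner film = 1/(h_i·2πr₁L) = 1/(1950×2π×0.035×12) = 1.943×10^-4 K/W
R_stainless steel pipe wall = ln(42.5/35)/(2π×16.1×12) = 1.599×10^-4 K/W
R_calcium silicate = ln(82.5/42.5)/(2π×0.0737×12) = 0.1194 K/W
R_ceramic-fibre blanket = ln(162.5/82.5)/(2π×0.119×12) = 0.07555 K/W
R_total = 0.1953 K/W
Q = ΔT/R_total = 129/0.1953

Q ≈ 661 W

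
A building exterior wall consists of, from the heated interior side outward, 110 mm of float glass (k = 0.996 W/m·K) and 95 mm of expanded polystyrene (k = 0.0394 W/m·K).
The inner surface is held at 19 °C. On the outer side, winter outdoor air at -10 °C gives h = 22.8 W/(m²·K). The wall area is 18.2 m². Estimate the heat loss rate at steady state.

Q ≈ 206 W

Series thermal resistances:
R_float glass = L/(kA) = 0.11/(0.996×18.2) = 0.006068 K/W
R_expanded polystyrene = L/(kA) = 0.095/(0.0394×18.2) = 0.1325 K/W
R_outer film = 1/(h_o·A) = 1/(22.8×18.2) = 0.00241 K/W
R_total = 0.141 K/W
Q = ΔT / R_total = 29 / 0.141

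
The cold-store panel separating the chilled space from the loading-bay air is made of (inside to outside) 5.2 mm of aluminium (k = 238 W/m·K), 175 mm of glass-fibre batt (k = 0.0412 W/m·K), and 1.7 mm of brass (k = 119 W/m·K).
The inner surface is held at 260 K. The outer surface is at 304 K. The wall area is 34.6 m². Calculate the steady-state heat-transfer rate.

Q ≈ 358 W

Treating each layer as a thermal resistance in series:
R_aluminium = L/(kA) = 0.0052/(238×34.6) = 6.315×10^-7 K/W
R_glass-fibre batt = L/(kA) = 0.175/(0.0412×34.6) = 0.1228 K/W
R_brass = L/(kA) = 0.0017/(119×34.6) = 4.129×10^-7 K/W
R_total = 0.1228 K/W
Q = ΔT / R_total = 44 / 0.1228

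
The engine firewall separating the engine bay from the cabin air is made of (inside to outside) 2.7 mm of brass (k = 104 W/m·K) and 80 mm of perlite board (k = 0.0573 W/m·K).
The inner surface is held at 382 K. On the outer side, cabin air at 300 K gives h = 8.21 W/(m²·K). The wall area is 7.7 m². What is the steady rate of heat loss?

Q ≈ 416 W

Treating each layer as a thermal resistance in series:
R_brass = L/(kA) = 0.0027/(104×7.7) = 3.372×10^-6 K/W
R_perlite board = L/(kA) = 0.08/(0.0573×7.7) = 0.1813 K/W
R_outer film = 1/(h_o·A) = 1/(8.21×7.7) = 0.01582 K/W
R_total = 0.1971 K/W
Q = ΔT / R_total = 82 / 0.1971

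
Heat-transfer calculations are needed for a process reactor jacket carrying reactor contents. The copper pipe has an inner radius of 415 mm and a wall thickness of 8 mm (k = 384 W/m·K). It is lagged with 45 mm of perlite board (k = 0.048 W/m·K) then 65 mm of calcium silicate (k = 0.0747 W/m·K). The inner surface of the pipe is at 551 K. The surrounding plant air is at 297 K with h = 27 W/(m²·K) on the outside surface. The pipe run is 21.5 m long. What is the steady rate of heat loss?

Q ≈ 8760 W

Radial resistances (cylindrical: R_cond = ln(r_o/r_i)/(2πkL), R_conv = 1/(h·2πrL)):
R_copper pipe wall = ln(423/415)/(2π×384×21.5) = 3.681×10^-7 K/W
R_perlite board = ln(468/423)/(2π×0.048×21.5) = 0.01559 K/W
R_calcium silicate = ln(533/468)/(2π×0.0747×21.5) = 0.01289 K/W
R_outer film = 1/(h_o·2πr_oL) = 1/(27×2π×0.533×21.5) = 5.144×10^-4 K/W
R_total = 0.02899 K/W
Q = ΔT/R_total = 254/0.02899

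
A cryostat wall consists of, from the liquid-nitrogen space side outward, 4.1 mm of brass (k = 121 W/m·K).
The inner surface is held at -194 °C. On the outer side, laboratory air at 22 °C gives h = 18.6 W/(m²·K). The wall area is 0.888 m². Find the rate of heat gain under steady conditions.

Using the resistance-network approach (series):
R_brass = L/(kA) = 0.0041/(121×0.888) = 3.816×10^-5 K/W
R_outer film = 1/(h_o·A) = 1/(18.6×0.888) = 0.06054 K/W
R_total = 0.06058 K/W
Q = ΔT / R_total = 216 / 0.06058

Q ≈ 3570 W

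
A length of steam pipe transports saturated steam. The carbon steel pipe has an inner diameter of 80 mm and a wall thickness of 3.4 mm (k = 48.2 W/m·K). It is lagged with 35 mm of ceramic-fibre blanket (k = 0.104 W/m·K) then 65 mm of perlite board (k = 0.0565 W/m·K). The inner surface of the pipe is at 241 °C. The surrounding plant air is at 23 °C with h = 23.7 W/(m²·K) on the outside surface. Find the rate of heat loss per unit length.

Radial resistances (cylindrical: R_cond = ln(r_o/r_i)/(2πkL), R_conv = 1/(h·2πrL)):
R_carbon steel pipe wall = ln(43.4/40)/(2π×48.2×1) = 2.694×10^-4 K/W
R_ceramic-fibre blanket = ln(78.4/43.4)/(2π×0.104×1) = 0.905 K/W
R_perlite board = ln(143.4/78.4)/(2π×0.0565×1) = 1.701 K/W
R_outer film = 1/(h_o·2πr_oL) = 1/(23.7×2π×0.1434×1) = 0.04683 K/W
R_total = 2.653 K/W
Q = ΔT/R_total = 218/2.653

q′ ≈ 82.2 W/m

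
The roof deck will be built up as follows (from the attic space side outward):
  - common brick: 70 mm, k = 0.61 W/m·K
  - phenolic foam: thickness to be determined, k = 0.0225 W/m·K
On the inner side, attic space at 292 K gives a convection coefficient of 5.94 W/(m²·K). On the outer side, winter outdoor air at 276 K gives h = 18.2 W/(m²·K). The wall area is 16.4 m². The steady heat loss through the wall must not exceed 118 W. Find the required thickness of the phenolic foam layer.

Series thermal resistances:
R_inner film = 1/(h_i·A) = 1/(5.94×16.4) = 0.01027 K/W
R_common brick = L/(kA) = 0.07/(0.61×16.4) = 0.006997 K/W
R_outer film = 1/(h_o·A) = 1/(18.2×16.4) = 0.00335 K/W
Sum of the known resistances R_other = 0.02061 K/W
Required total resistance R_tot = ΔT/Q_allow = 16/118 = 0.1356 K/W
R_phenolic foam = R_tot − R_other = 0.115 K/W
L = R·k·A = 0.115×0.0225×16.4

L ≈ 42.4 mm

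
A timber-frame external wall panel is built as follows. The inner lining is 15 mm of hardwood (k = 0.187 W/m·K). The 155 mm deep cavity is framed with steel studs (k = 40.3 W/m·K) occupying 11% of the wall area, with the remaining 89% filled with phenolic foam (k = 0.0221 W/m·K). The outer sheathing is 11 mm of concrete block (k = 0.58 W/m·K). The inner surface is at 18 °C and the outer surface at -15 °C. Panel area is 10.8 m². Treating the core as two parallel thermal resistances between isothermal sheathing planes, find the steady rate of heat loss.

Sheathing layers in series; stud and cavity paths in parallel between them.
R_inner = 0.015/(0.187×10.8) = 0.007427 K/W
R_stud  = 0.155/(40.3×0.11×10.8) = 0.003238 K/W
R_cav   = 0.155/(0.0221×0.89×10.8) = 0.7297 K/W
1/R_core = 1/R_stud + 1/R_cav → R_core = 0.003223 K/W
R_outer = 0.011/(0.58×10.8) = 0.001756 K/W
R_total = 0.01241 K/W
Q = ΔT/R_total = 33/0.01241

Q ≈ 2660 W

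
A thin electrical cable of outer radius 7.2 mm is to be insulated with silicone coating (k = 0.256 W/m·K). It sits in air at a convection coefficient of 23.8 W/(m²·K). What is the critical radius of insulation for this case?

For a cylinder r_cr = k/h = 0.256/23.8
r_cr = 10.8 mm; since the bare radius (7.2 mm) is below r_cr, adding a thin layer of insulation will *increase* heat loss.

r_cr ≈ 10.8 mm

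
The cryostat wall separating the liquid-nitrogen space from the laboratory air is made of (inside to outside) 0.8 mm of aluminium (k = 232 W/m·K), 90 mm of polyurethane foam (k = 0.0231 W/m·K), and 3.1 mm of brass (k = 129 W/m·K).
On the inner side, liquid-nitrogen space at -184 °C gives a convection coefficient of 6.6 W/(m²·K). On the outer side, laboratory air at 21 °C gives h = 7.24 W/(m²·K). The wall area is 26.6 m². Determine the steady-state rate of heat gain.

Thermal resistances in series:
R_inner film = 1/(h_i·A) = 1/(6.6×26.6) = 0.005696 K/W
R_aluminium = L/(kA) = 0.0008/(232×26.6) = 1.296×10^-7 K/W
R_polyurethane foam = L/(kA) = 0.09/(0.0231×26.6) = 0.1465 K/W
R_brass = L/(kA) = 0.0031/(129×26.6) = 9.034×10^-7 K/W
R_outer film = 1/(h_o·A) = 1/(7.24×26.6) = 0.005193 K/W
R_total = 0.1574 K/W
Q = ΔT / R_total = 205 / 0.1574

Q ≈ 1300 W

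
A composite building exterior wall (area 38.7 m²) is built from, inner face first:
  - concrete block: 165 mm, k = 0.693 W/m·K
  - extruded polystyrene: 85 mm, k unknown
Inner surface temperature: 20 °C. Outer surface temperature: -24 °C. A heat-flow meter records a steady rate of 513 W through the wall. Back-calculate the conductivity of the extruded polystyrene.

Thermal resistances in series:
R_concrete block = L/(kA) = 0.165/(0.693×38.7) = 0.006152 K/W
Sum of known resistances R_other = 0.006152 K/W
Total R = ΔT/Q = 44/513 = 0.08577 K/W
R_extruded polystyrene = R_total − R_other = 0.07962 K/W
k = L/(R·A) = 0.085/(0.07962×38.7)

k ≈ 0.0276 W/(m·K)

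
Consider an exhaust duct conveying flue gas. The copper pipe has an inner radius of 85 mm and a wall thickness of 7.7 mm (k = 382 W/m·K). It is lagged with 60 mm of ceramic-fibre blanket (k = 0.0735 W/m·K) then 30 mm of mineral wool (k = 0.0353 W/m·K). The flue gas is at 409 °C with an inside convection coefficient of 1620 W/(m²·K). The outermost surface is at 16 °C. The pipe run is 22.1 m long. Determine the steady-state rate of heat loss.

Treating each annulus and film as a series resistance:
R_inner film = 1/(h_i·2πr₁L) = 1/(1620×2π×0.085×22.1) = 5.23×10^-5 K/W
R_copper pipe wall = ln(92.7/85)/(2π×382×22.1) = 1.635×10^-6 K/W
R_ceramic-fibre blanket = ln(152.7/92.7)/(2π×0.0735×22.1) = 0.0489 K/W
R_mineral wool = ln(182.7/152.7)/(2π×0.0353×22.1) = 0.03659 K/W
R_total = 0.08555 K/W
Q = ΔT/R_total = 393/0.08555

Q ≈ 4590 W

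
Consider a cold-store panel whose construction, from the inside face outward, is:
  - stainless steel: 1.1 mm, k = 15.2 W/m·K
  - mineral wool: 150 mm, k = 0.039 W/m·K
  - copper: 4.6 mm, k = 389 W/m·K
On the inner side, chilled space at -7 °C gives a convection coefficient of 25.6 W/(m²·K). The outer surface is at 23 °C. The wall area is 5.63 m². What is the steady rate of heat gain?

Q ≈ 43.5 W

Using the resistance-network approach (series):
R_inner film = 1/(h_i·A) = 1/(25.6×5.63) = 0.006938 K/W
R_stainless steel = L/(kA) = 0.0011/(15.2×5.63) = 1.285×10^-5 K/W
R_mineral wool = L/(kA) = 0.15/(0.039×5.63) = 0.6832 K/W
R_copper = L/(kA) = 0.0046/(389×5.63) = 2.1×10^-6 K/W
R_total = 0.6901 K/W
Q = ΔT / R_total = 30 / 0.6901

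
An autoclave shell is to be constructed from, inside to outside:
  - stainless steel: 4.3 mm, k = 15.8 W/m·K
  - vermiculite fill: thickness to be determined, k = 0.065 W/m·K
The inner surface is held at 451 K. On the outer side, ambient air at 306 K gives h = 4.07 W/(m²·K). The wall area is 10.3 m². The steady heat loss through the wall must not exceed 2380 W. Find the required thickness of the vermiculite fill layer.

L ≈ 24.8 mm

Thermal resistances in series:
R_stainless steel = L/(kA) = 0.0043/(15.8×10.3) = 2.642×10^-5 K/W
R_outer film = 1/(h_o·A) = 1/(4.07×10.3) = 0.02385 K/W
Sum of the known resistances R_other = 0.02388 K/W
Required total resistance R_tot = ΔT/Q_allow = 145/2380 = 0.06092 K/W
R_vermiculite fill = R_tot − R_other = 0.03704 K/W
L = R·k·A = 0.03704×0.065×10.3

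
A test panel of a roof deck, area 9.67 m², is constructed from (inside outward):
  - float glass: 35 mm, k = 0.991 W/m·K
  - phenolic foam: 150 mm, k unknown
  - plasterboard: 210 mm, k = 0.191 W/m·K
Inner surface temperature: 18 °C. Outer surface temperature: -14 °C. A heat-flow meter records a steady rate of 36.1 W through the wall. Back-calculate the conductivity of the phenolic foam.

Thermal resistances in series:
R_float glass = L/(kA) = 0.035/(0.991×9.67) = 0.003652 K/W
R_plasterboard = L/(kA) = 0.21/(0.191×9.67) = 0.1137 K/W
Sum of known resistances R_other = 0.1174 K/W
Total R = ΔT/Q = 32/36.1 = 0.8864 K/W
R_phenolic foam = R_total − R_other = 0.7691 K/W
k = L/(R·A) = 0.15/(0.7691×9.67)

k ≈ 0.0202 W/(m·K)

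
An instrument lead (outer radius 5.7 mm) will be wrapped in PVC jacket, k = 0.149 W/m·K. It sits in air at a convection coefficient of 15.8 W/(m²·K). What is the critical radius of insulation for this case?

For a cylinder r_cr = k/h = 0.149/15.8
r_cr = 9.43 mm; since the bare radius (5.7 mm) is below r_cr, adding a thin layer of insulation will *increase* heat loss.

r_cr ≈ 9.43 mm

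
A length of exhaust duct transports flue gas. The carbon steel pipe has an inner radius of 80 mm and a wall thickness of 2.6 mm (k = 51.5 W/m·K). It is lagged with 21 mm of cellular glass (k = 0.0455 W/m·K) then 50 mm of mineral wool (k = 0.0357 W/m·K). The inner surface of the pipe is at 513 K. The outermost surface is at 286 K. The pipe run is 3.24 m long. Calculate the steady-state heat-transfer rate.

Q ≈ 289 W

For a radial system each layer contributes R = ln(r_out/r_in)/(2πkL); films add R = 1/(hA).
R_carbon steel pipe wall = ln(82.6/80)/(2π×51.5×3.24) = 3.051×10^-5 K/W
R_cellular glass = ln(103.6/82.6)/(2π×0.0455×3.24) = 0.2446 K/W
R_mineral wool = ln(153.6/103.6)/(2π×0.0357×3.24) = 0.5419 K/W
R_total = 0.7865 K/W
Q = ΔT/R_total = 227/0.7865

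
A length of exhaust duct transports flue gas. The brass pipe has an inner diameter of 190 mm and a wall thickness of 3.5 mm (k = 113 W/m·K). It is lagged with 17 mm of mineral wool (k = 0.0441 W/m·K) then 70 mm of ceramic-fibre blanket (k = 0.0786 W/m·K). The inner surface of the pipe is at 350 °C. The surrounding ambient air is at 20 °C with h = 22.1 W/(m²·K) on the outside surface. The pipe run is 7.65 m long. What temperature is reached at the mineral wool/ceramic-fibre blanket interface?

Per-layer cylindrical resistances, series-summed:
R_brass pipe wall = ln(98.5/95)/(2π×113×7.65) = 6.661×10^-6 K/W
R_mineral wool = ln(115.5/98.5)/(2π×0.0441×7.65) = 0.07511 K/W
R_ceramic-fibre blanket = ln(185.5/115.5)/(2π×0.0786×7.65) = 0.1254 K/W
R_outer film = 1/(h_o·2πr_oL) = 1/(22.1×2π×0.1855×7.65) = 0.005075 K/W
R_total = 0.2056 K/W
Q = ΔT/R_total = 330/0.2056
Q = 1610 W
T_interface = T_inner − Q·ΣR(inner→interface) = 350 − 1610×0.07512

T ≈ 229 °C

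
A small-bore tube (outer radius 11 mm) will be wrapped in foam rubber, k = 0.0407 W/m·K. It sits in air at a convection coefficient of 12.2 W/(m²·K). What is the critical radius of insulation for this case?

For a cylinder r_cr = k/h = 0.0407/12.2
r_cr = 3.34 mm; since the bare radius (11 mm) is above r_cr, any added insulation will reduce heat loss.

r_cr ≈ 3.34 mm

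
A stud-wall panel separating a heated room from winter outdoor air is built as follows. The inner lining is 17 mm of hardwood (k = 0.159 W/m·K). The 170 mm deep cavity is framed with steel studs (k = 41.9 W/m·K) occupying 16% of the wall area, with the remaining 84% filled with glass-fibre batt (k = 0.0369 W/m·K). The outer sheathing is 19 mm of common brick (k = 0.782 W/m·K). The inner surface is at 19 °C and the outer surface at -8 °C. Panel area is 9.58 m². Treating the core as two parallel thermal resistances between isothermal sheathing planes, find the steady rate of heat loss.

Sheathing layers in series; stud and cavity paths in parallel between them.
R_inner = 0.017/(0.159×9.58) = 0.01116 K/W
R_stud  = 0.17/(41.9×0.16×9.58) = 0.002647 K/W
R_cav   = 0.17/(0.0369×0.84×9.58) = 0.5725 K/W
1/R_core = 1/R_stud + 1/R_cav → R_core = 0.002635 K/W
R_outer = 0.019/(0.782×9.58) = 0.002536 K/W
R_total = 0.01633 K/W
Q = ΔT/R_total = 27/0.01633

Q ≈ 1650 W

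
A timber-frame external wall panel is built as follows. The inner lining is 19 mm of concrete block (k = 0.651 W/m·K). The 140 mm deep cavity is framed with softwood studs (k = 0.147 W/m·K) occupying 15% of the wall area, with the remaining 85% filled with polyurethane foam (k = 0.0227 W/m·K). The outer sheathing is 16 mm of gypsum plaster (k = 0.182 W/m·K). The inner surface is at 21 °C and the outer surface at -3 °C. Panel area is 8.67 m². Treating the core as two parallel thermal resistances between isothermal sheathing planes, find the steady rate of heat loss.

Q ≈ 59.4 W

Sheathing layers in series; stud and cavity paths in parallel between them.
R_inner = 0.019/(0.651×8.67) = 0.003366 K/W
R_stud  = 0.14/(0.147×0.15×8.67) = 0.7323 K/W
R_cav   = 0.14/(0.0227×0.85×8.67) = 0.8369 K/W
1/R_core = 1/R_stud + 1/R_cav → R_core = 0.3906 K/W
R_outer = 0.016/(0.182×8.67) = 0.01014 K/W
R_total = 0.4041 K/W
Q = ΔT/R_total = 24/0.4041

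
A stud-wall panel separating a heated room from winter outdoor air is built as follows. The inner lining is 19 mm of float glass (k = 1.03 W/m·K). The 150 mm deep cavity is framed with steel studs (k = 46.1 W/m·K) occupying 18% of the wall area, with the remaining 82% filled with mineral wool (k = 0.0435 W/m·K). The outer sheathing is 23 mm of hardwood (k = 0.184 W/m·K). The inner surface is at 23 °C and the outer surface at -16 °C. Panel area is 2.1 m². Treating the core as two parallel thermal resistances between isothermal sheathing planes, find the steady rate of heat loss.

Q ≈ 507 W

Sheathing layers in series; stud and cavity paths in parallel between them.
R_inner = 0.019/(1.03×2.1) = 0.008784 K/W
R_stud  = 0.15/(46.1×0.18×2.1) = 0.008608 K/W
R_cav   = 0.15/(0.0435×0.82×2.1) = 2.002 K/W
1/R_core = 1/R_stud + 1/R_cav → R_core = 0.008571 K/W
R_outer = 0.023/(0.184×2.1) = 0.05952 K/W
R_total = 0.07688 K/W
Q = ΔT/R_total = 39/0.07688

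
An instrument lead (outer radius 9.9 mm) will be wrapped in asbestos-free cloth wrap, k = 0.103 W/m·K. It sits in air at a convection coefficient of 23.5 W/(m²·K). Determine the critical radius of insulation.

r_cr ≈ 4.38 mm

For a cylinder r_cr = k/h = 0.103/23.5
r_cr = 4.38 mm; since the bare radius (9.9 mm) is above r_cr, any added insulation will reduce heat loss.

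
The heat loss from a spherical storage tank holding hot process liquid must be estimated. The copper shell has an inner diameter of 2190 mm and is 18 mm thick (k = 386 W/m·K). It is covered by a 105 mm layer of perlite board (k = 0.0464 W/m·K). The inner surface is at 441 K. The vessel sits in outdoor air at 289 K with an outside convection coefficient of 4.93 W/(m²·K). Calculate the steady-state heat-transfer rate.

Q ≈ 1060 W

For a spherical shell R = (1/r₁ − 1/r₂)/(4πk); film R = 1/(h·4πr²). In series:
R_copper shell = (1/1.095 − 1/1.113)/(4π×386) = 3.045×10^-6 K/W
R_perlite board = (1/1.113 − 1/1.218)/(4π×0.0464) = 0.1328 K/W
R_outer film = 1/(h·4πr_o²) = 1/(4.93×4π×1.218²) = 0.01088 K/W
R_total = 0.1437 K/W
Q = ΔT/R_total = 152/0.1437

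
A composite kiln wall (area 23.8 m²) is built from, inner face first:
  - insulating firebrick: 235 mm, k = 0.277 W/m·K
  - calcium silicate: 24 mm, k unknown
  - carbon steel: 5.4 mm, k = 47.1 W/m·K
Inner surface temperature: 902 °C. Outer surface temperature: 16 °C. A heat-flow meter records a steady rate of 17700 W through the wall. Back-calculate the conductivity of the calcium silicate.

k ≈ 0.07 W/(m·K)

Model the wall as resistances in series:
R_insulating firebrick = L/(kA) = 0.235/(0.277×23.8) = 0.03565 K/W
R_carbon steel = L/(kA) = 0.0054/(47.1×23.8) = 4.817×10^-6 K/W
Sum of known resistances R_other = 0.03565 K/W
Total R = ΔT/Q = 886/17700 = 0.05006 K/W
R_calcium silicate = R_total − R_other = 0.01441 K/W
k = L/(R·A) = 0.024/(0.01441×23.8)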